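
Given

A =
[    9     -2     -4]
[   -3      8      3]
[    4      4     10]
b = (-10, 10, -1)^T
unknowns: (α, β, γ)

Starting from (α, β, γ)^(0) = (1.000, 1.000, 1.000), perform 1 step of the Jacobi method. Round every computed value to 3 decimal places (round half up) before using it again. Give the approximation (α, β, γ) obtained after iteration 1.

Iteration 1:
  α = (-10 - (-2)·1.000 - (-4)·1.000) / (9) = -0.444
  β = (10 - (-3)·1.000 - (3)·1.000) / (8) = 1.250
  γ = (-1 - (4)·1.000 - (4)·1.000) / (10) = -0.900

(-0.444, 1.250, -0.900)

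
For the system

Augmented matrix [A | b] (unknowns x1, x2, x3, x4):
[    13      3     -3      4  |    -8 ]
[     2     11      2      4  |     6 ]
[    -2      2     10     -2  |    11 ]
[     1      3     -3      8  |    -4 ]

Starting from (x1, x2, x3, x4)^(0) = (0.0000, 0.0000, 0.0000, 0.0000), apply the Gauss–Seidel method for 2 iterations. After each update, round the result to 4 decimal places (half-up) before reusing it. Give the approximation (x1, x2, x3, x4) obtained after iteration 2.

(-0.4635, 0.6042, 0.8160, -0.3626)

Iteration 1:
  x1 = (-8 - (3)·0.0000 - (-3)·0.0000 - (4)·0.0000) / (13) = -0.6154
  x2 = (6 - (2)·-0.6154 - (2)·0.0000 - (4)·0.0000) / (11) = 0.6573
  x3 = (11 - (-2)·-0.6154 - (2)·0.6573 - (-2)·0.0000) / (10) = 0.8455
  x4 = (-4 - (1)·-0.6154 - (3)·0.6573 - (-3)·0.8455) / (8) = -0.3525
Iteration 2:
  x1 = (-8 - (3)·0.6573 - (-3)·0.8455 - (4)·-0.3525) / (13) = -0.4635
  x2 = (6 - (2)·-0.4635 - (2)·0.8455 - (4)·-0.3525) / (11) = 0.6042
  x3 = (11 - (-2)·-0.4635 - (2)·0.6042 - (-2)·-0.3525) / (10) = 0.8160
  x4 = (-4 - (1)·-0.4635 - (3)·0.6042 - (-3)·0.8160) / (8) = -0.3626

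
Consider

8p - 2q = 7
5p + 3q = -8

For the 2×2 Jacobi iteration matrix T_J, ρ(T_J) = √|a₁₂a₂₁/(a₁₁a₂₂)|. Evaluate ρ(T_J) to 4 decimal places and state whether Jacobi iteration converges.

a₁₂a₂₁/(a₁₁a₂₂) = (-2)·(5) / ((8)·(3)) = -0.416667
ρ = √|-0.416667| = √0.416667 = 0.6455
ρ < 1, so Jacobi converges

0.6455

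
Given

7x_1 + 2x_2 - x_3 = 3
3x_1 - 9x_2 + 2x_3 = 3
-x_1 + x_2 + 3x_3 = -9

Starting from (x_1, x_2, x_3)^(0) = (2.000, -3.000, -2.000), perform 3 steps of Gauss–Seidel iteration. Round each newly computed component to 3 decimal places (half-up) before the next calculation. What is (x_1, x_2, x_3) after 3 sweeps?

(0.285, -0.829, -2.629)

Iteration 1:
  x_1 = (3 - (2)·-3.000 - (-1)·-2.000) / (7) = 1.000
  x_2 = (3 - (3)·1.000 - (2)·-2.000) / (-9) = -0.444
  x_3 = (-9 - (-1)·1.000 - (1)·-0.444) / (3) = -2.519
Iteration 2:
  x_1 = (3 - (2)·-0.444 - (-1)·-2.519) / (7) = 0.196
  x_2 = (3 - (3)·0.196 - (2)·-2.519) / (-9) = -0.828
  x_3 = (-9 - (-1)·0.196 - (1)·-0.828) / (3) = -2.659
Iteration 3:
  x_1 = (3 - (2)·-0.828 - (-1)·-2.659) / (7) = 0.285
  x_2 = (3 - (3)·0.285 - (2)·-2.659) / (-9) = -0.829
  x_3 = (-9 - (-1)·0.285 - (1)·-0.829) / (3) = -2.629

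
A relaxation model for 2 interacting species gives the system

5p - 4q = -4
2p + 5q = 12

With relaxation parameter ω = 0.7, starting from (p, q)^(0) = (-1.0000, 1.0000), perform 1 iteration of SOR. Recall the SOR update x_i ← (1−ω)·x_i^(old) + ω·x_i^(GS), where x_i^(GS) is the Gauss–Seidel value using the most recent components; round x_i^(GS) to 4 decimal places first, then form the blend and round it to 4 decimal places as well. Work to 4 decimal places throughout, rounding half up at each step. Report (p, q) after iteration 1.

Iteration 1:
  p: GS value = (-4 - (-4)·1.0000) / (5) = 0.0000;  p ← (1−ω)·-1.0000 + ω·0.0000 = -0.3000
  q: GS value = (12 - (2)·-0.3000) / (5) = 2.5200;  q ← (1−ω)·1.0000 + ω·2.5200 = 2.0640

(-0.3000, 2.0640)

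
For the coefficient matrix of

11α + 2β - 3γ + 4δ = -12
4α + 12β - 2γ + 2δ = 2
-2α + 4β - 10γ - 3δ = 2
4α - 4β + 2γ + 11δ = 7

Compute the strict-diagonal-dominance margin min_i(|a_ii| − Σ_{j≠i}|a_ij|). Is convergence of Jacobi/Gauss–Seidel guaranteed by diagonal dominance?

row 1: |11| − (2+3+4) = 2
row 2: |12| − (4+2+2) = 4
row 3: |-10| − (2+4+3) = 1
row 4: |11| − (4+4+2) = 1
minimum over rows = 1 → strictly diagonally dominant (convergence guaranteed)

1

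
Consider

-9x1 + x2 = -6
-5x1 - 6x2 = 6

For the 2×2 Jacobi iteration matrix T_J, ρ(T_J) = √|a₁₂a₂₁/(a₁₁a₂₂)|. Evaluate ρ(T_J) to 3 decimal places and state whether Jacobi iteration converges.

0.304

a₁₂a₂₁/(a₁₁a₂₂) = (1)·(-5) / ((-9)·(-6)) = -0.092593
ρ = √|-0.092593| = √0.092593 = 0.304
ρ < 1, so Jacobi converges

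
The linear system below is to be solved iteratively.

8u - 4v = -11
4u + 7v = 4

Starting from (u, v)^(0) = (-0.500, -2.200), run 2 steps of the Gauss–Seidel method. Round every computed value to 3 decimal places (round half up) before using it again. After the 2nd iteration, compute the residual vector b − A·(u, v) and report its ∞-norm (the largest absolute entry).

4.784

Iteration 1:
  u = (-11 - (-4)·-2.200) / (8) = -2.475
  v = (4 - (4)·-2.475) / (7) = 1.986
Iteration 2:
  u = (-11 - (-4)·1.986) / (8) = -0.382
  v = (4 - (4)·-0.382) / (7) = 0.790
Residual b − A·x = (-4.784, -0.002); ∞-norm = 4.784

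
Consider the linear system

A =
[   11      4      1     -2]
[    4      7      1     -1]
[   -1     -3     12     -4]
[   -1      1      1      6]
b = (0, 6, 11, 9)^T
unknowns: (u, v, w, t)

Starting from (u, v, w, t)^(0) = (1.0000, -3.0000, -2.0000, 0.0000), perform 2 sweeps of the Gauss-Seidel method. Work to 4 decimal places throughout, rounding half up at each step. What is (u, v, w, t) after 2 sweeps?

(0.0110, 0.8978, 1.6271, 1.0810)

Iteration 1:
  u = (0 - (4)·-3.0000 - (1)·-2.0000 - (-2)·0.0000) / (11) = 1.2727
  v = (6 - (4)·1.2727 - (1)·-2.0000 - (-1)·0.0000) / (7) = 0.4156
  w = (11 - (-1)·1.2727 - (-3)·0.4156 - (-4)·0.0000) / (12) = 1.1266
  t = (9 - (-1)·1.2727 - (1)·0.4156 - (1)·1.1266) / (6) = 1.4551
Iteration 2:
  u = (0 - (4)·0.4156 - (1)·1.1266 - (-2)·1.4551) / (11) = 0.0110
  v = (6 - (4)·0.0110 - (1)·1.1266 - (-1)·1.4551) / (7) = 0.8978
  w = (11 - (-1)·0.0110 - (-3)·0.8978 - (-4)·1.4551) / (12) = 1.6271
  t = (9 - (-1)·0.0110 - (1)·0.8978 - (1)·1.6271) / (6) = 1.0810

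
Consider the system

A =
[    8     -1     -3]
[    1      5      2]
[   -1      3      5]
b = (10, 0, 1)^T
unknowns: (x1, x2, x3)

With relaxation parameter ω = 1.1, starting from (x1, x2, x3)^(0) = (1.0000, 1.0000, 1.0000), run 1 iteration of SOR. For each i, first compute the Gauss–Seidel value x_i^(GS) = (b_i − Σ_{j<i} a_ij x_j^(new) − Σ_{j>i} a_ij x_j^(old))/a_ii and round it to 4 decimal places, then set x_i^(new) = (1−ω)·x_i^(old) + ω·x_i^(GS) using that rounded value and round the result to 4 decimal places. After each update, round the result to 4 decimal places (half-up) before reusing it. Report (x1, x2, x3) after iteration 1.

(1.8250, -0.9415, 1.1429)

Iteration 1:
  x1: GS value = (10 - (-1)·1.0000 - (-3)·1.0000) / (8) = 1.7500;  x1 ← (1−ω)·1.0000 + ω·1.7500 = 1.8250
  x2: GS value = (0 - (1)·1.8250 - (2)·1.0000) / (5) = -0.7650;  x2 ← (1−ω)·1.0000 + ω·-0.7650 = -0.9415
  x3: GS value = (1 - (-1)·1.8250 - (3)·-0.9415) / (5) = 1.1299;  x3 ← (1−ω)·1.0000 + ω·1.1299 = 1.1429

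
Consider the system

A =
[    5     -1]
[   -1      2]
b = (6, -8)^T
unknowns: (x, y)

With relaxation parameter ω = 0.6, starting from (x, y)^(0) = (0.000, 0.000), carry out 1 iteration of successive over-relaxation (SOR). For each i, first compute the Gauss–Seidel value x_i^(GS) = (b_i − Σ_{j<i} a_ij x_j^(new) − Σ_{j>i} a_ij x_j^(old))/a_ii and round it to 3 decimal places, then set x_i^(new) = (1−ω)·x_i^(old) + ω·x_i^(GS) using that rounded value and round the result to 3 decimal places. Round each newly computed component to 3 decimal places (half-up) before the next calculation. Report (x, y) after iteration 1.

Iteration 1:
  x: GS value = (6 - (-1)·0.000) / (5) = 1.200;  x ← (1−ω)·0.000 + ω·1.200 = 0.720
  y: GS value = (-8 - (-1)·0.720) / (2) = -3.640;  y ← (1−ω)·0.000 + ω·-3.640 = -2.184

(0.720, -2.184)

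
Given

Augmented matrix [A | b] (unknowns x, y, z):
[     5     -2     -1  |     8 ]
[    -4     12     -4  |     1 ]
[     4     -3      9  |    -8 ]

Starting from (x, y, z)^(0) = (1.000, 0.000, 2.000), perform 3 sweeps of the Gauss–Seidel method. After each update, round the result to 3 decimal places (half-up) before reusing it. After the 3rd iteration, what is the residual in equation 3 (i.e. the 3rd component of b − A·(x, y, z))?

-0.001

Iteration 1:
  x = (8 - (-2)·0.000 - (-1)·2.000) / (5) = 2.000
  y = (1 - (-4)·2.000 - (-4)·2.000) / (12) = 1.417
  z = (-8 - (4)·2.000 - (-3)·1.417) / (9) = -1.305
Iteration 2:
  x = (8 - (-2)·1.417 - (-1)·-1.305) / (5) = 1.906
  y = (1 - (-4)·1.906 - (-4)·-1.305) / (12) = 0.284
  z = (-8 - (4)·1.906 - (-3)·0.284) / (9) = -1.641
Iteration 3:
  x = (8 - (-2)·0.284 - (-1)·-1.641) / (5) = 1.385
  y = (1 - (-4)·1.385 - (-4)·-1.641) / (12) = -0.002
  z = (-8 - (4)·1.385 - (-3)·-0.002) / (9) = -1.505
Residual b − A·x = (-0.434, 0.544, -0.001)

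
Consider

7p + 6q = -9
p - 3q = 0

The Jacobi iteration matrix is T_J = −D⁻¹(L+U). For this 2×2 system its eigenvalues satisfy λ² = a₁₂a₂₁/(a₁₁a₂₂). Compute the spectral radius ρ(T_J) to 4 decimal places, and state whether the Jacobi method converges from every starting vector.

0.5345

a₁₂a₂₁/(a₁₁a₂₂) = (6)·(1) / ((7)·(-3)) = -0.285714
ρ = √|-0.285714| = √0.285714 = 0.5345
ρ < 1, so Jacobi converges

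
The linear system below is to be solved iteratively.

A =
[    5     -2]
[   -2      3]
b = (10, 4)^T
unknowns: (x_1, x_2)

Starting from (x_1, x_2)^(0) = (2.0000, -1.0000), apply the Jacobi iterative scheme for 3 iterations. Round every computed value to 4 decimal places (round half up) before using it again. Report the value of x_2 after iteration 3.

3.3778

Iteration 1:
  x_1 = (10 - (-2)·-1.0000) / (5) = 1.6000
  x_2 = (4 - (-2)·2.0000) / (3) = 2.6667
Iteration 2:
  x_1 = (10 - (-2)·2.6667) / (5) = 3.0667
  x_2 = (4 - (-2)·1.6000) / (3) = 2.4000
Iteration 3:
  x_1 = (10 - (-2)·2.4000) / (5) = 2.9600
  x_2 = (4 - (-2)·3.0667) / (3) = 3.3778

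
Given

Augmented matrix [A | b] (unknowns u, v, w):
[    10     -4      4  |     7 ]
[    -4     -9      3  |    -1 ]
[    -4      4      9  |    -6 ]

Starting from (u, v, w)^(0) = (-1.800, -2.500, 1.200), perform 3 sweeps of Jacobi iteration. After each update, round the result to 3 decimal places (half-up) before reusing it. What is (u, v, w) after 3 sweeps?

(1.474, -1.028, -0.210)

Iteration 1:
  u = (7 - (-4)·-2.500 - (4)·1.200) / (10) = -0.780
  v = (-1 - (-4)·-1.800 - (3)·1.200) / (-9) = 1.311
  w = (-6 - (-4)·-1.800 - (4)·-2.500) / (9) = -0.356
Iteration 2:
  u = (7 - (-4)·1.311 - (4)·-0.356) / (10) = 1.367
  v = (-1 - (-4)·-0.780 - (3)·-0.356) / (-9) = 0.339
  w = (-6 - (-4)·-0.780 - (4)·1.311) / (9) = -1.596
Iteration 3:
  u = (7 - (-4)·0.339 - (4)·-1.596) / (10) = 1.474
  v = (-1 - (-4)·1.367 - (3)·-1.596) / (-9) = -1.028
  w = (-6 - (-4)·1.367 - (4)·0.339) / (9) = -0.210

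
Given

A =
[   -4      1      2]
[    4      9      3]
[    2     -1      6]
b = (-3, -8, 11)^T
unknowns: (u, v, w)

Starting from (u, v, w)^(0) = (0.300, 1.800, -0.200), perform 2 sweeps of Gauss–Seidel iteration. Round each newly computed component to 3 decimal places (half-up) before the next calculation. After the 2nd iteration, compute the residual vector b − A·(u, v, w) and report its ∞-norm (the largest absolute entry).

Iteration 1:
  u = (-3 - (1)·1.800 - (2)·-0.200) / (-4) = 1.100
  v = (-8 - (4)·1.100 - (3)·-0.200) / (9) = -1.311
  w = (11 - (2)·1.100 - (-1)·-1.311) / (6) = 1.248
Iteration 2:
  u = (-3 - (1)·-1.311 - (2)·1.248) / (-4) = 1.046
  v = (-8 - (4)·1.046 - (3)·1.248) / (9) = -1.770
  w = (11 - (2)·1.046 - (-1)·-1.770) / (6) = 1.190
Residual b − A·x = (0.574, 0.176, -0.002); ∞-norm = 0.574

0.574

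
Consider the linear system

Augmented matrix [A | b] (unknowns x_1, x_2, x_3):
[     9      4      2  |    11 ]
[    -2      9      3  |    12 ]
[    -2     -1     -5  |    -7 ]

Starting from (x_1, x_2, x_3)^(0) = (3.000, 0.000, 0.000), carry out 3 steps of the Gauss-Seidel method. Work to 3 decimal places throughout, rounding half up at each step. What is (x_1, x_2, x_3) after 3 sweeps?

(0.456, 1.100, 0.998)

Iteration 1:
  x_1 = (11 - (4)·0.000 - (2)·0.000) / (9) = 1.222
  x_2 = (12 - (-2)·1.222 - (3)·0.000) / (9) = 1.605
  x_3 = (-7 - (-2)·1.222 - (-1)·1.605) / (-5) = 0.590
Iteration 2:
  x_1 = (11 - (4)·1.605 - (2)·0.590) / (9) = 0.378
  x_2 = (12 - (-2)·0.378 - (3)·0.590) / (9) = 1.221
  x_3 = (-7 - (-2)·0.378 - (-1)·1.221) / (-5) = 1.005
Iteration 3:
  x_1 = (11 - (4)·1.221 - (2)·1.005) / (9) = 0.456
  x_2 = (12 - (-2)·0.456 - (3)·1.005) / (9) = 1.100
  x_3 = (-7 - (-2)·0.456 - (-1)·1.100) / (-5) = 0.998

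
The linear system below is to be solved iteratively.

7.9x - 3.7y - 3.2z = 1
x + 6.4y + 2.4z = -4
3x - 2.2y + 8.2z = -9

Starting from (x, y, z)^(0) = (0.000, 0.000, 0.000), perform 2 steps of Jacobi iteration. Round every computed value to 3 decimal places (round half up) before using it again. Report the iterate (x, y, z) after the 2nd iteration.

Iteration 1:
  x = (1 - (-3.7)·0.000 - (-3.2)·0.000) / (7.9) = 0.127
  y = (-4 - (1)·0.000 - (2.4)·0.000) / (6.4) = -0.625
  z = (-9 - (3)·0.000 - (-2.2)·0.000) / (8.2) = -1.098
Iteration 2:
  x = (1 - (-3.7)·-0.625 - (-3.2)·-1.098) / (7.9) = -0.611
  y = (-4 - (1)·0.127 - (2.4)·-1.098) / (6.4) = -0.233
  z = (-9 - (3)·0.127 - (-2.2)·-0.625) / (8.2) = -1.312

(-0.611, -0.233, -1.312)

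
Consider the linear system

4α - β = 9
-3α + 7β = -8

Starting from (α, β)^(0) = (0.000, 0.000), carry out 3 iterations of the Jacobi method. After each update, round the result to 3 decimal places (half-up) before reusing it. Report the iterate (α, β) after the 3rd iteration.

Iteration 1:
  α = (9 - (-1)·0.000) / (4) = 2.250
  β = (-8 - (-3)·0.000) / (7) = -1.143
Iteration 2:
  α = (9 - (-1)·-1.143) / (4) = 1.964
  β = (-8 - (-3)·2.250) / (7) = -0.179
Iteration 3:
  α = (9 - (-1)·-0.179) / (4) = 2.205
  β = (-8 - (-3)·1.964) / (7) = -0.301

(2.205, -0.301)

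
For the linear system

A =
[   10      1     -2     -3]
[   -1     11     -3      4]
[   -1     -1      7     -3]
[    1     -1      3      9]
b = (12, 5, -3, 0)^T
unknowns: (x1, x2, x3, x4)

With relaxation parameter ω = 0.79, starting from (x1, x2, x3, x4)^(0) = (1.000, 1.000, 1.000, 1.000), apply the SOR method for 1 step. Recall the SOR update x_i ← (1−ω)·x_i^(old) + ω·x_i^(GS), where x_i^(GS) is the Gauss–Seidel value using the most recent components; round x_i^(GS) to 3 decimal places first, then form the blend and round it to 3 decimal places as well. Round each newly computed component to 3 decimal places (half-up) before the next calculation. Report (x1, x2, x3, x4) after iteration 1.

Iteration 1:
  x1: GS value = (12 - (1)·1.000 - (-2)·1.000 - (-3)·1.000) / (10) = 1.600;  x1 ← (1−ω)·1.000 + ω·1.600 = 1.474
  x2: GS value = (5 - (-1)·1.474 - (-3)·1.000 - (4)·1.000) / (11) = 0.498;  x2 ← (1−ω)·1.000 + ω·0.498 = 0.603
  x3: GS value = (-3 - (-1)·1.474 - (-1)·0.603 - (-3)·1.000) / (7) = 0.297;  x3 ← (1−ω)·1.000 + ω·0.297 = 0.445
  x4: GS value = (0 - (1)·1.474 - (-1)·0.603 - (3)·0.445) / (9) = -0.245;  x4 ← (1−ω)·1.000 + ω·-0.245 = 0.016

(1.474, 0.603, 0.445, 0.016)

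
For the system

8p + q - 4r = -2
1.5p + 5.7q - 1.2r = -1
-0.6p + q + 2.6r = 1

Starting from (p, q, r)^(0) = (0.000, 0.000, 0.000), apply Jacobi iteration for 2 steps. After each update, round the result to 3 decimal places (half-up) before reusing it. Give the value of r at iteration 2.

0.394

Iteration 1:
  p = (-2 - (1)·0.000 - (-4)·0.000) / (8) = -0.250
  q = (-1 - (1.5)·0.000 - (-1.2)·0.000) / (5.7) = -0.175
  r = (1 - (-0.6)·0.000 - (1)·0.000) / (2.6) = 0.385
Iteration 2:
  p = (-2 - (1)·-0.175 - (-4)·0.385) / (8) = -0.036
  q = (-1 - (1.5)·-0.250 - (-1.2)·0.385) / (5.7) = -0.029
  r = (1 - (-0.6)·-0.250 - (1)·-0.175) / (2.6) = 0.394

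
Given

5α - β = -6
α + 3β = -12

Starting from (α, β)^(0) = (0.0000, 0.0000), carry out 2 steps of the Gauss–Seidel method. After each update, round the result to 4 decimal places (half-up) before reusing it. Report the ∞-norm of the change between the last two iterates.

0.7200

Iteration 1:
  α = (-6 - (-1)·0.0000) / (5) = -1.2000
  β = (-12 - (1)·-1.2000) / (3) = -3.6000
Iteration 2:
  α = (-6 - (-1)·-3.6000) / (5) = -1.9200
  β = (-12 - (1)·-1.9200) / (3) = -3.3600
Change: (-0.7200, 0.2400) → max |·| = 0.7200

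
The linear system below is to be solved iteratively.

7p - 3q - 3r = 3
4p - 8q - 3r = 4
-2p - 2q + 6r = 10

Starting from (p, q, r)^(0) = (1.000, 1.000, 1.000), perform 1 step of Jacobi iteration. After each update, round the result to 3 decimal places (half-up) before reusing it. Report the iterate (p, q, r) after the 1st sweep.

Iteration 1:
  p = (3 - (-3)·1.000 - (-3)·1.000) / (7) = 1.286
  q = (4 - (4)·1.000 - (-3)·1.000) / (-8) = -0.375
  r = (10 - (-2)·1.000 - (-2)·1.000) / (6) = 2.333

(1.286, -0.375, 2.333)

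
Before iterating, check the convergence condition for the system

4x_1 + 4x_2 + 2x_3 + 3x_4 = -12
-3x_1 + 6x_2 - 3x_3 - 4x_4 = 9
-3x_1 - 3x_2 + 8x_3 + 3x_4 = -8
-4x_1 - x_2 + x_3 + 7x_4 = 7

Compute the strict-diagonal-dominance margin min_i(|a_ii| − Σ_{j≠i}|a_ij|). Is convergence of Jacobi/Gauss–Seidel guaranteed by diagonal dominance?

-5

row 1: |4| − (4+2+3) = -5
row 2: |6| − (3+3+4) = -4
row 3: |8| − (3+3+3) = -1
row 4: |7| − (4+1+1) = 1
minimum over rows = -5 → not strictly diagonally dominant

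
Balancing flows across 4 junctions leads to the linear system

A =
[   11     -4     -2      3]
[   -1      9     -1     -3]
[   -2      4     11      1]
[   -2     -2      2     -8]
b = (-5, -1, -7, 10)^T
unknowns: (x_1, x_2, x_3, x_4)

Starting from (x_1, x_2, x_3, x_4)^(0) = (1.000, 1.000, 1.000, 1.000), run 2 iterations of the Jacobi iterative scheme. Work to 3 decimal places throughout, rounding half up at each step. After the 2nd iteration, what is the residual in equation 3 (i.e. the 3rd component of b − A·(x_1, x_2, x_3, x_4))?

Iteration 1:
  x_1 = (-5 - (-4)·1.000 - (-2)·1.000 - (3)·1.000) / (11) = -0.182
  x_2 = (-1 - (-1)·1.000 - (-1)·1.000 - (-3)·1.000) / (9) = 0.444
  x_3 = (-7 - (-2)·1.000 - (4)·1.000 - (1)·1.000) / (11) = -0.909
  x_4 = (10 - (-2)·1.000 - (-2)·1.000 - (2)·1.000) / (-8) = -1.500
Iteration 2:
  x_1 = (-5 - (-4)·0.444 - (-2)·-0.909 - (3)·-1.500) / (11) = -0.049
  x_2 = (-1 - (-1)·-0.182 - (-1)·-0.909 - (-3)·-1.500) / (9) = -0.732
  x_3 = (-7 - (-2)·-0.182 - (4)·0.444 - (1)·-1.500) / (11) = -0.695
  x_4 = (10 - (-2)·-0.182 - (-2)·0.444 - (2)·-0.909) / (-8) = -1.543
Residual b − A·x = (-4.150, 0.215, 5.018, -2.516)

5.018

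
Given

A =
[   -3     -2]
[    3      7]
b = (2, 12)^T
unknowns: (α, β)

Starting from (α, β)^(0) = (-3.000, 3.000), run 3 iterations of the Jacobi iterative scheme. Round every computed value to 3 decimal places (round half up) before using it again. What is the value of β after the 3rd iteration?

Iteration 1:
  α = (2 - (-2)·3.000) / (-3) = -2.667
  β = (12 - (3)·-3.000) / (7) = 3.000
Iteration 2:
  α = (2 - (-2)·3.000) / (-3) = -2.667
  β = (12 - (3)·-2.667) / (7) = 2.857
Iteration 3:
  α = (2 - (-2)·2.857) / (-3) = -2.571
  β = (12 - (3)·-2.667) / (7) = 2.857

2.857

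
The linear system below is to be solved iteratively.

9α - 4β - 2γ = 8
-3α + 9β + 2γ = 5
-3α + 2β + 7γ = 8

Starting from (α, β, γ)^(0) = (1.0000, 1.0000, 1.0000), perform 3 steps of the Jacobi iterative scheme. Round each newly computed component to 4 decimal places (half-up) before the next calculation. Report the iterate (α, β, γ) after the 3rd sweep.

(1.5991, 0.6861, 1.5480)

Iteration 1:
  α = (8 - (-4)·1.0000 - (-2)·1.0000) / (9) = 1.5556
  β = (5 - (-3)·1.0000 - (2)·1.0000) / (9) = 0.6667
  γ = (8 - (-3)·1.0000 - (2)·1.0000) / (7) = 1.2857
Iteration 2:
  α = (8 - (-4)·0.6667 - (-2)·1.2857) / (9) = 1.4709
  β = (5 - (-3)·1.5556 - (2)·1.2857) / (9) = 0.7884
  γ = (8 - (-3)·1.5556 - (2)·0.6667) / (7) = 1.6191
Iteration 3:
  α = (8 - (-4)·0.7884 - (-2)·1.6191) / (9) = 1.5991
  β = (5 - (-3)·1.4709 - (2)·1.6191) / (9) = 0.6861
  γ = (8 - (-3)·1.4709 - (2)·0.7884) / (7) = 1.5480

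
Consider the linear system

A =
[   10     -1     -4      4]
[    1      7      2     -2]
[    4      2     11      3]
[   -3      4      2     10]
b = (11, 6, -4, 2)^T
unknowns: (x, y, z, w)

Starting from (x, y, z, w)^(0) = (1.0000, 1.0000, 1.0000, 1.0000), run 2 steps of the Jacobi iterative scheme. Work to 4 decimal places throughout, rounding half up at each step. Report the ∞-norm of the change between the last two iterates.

Iteration 1:
  x = (11 - (-1)·1.0000 - (-4)·1.0000 - (4)·1.0000) / (10) = 1.2000
  y = (6 - (1)·1.0000 - (2)·1.0000 - (-2)·1.0000) / (7) = 0.7143
  z = (-4 - (4)·1.0000 - (2)·1.0000 - (3)·1.0000) / (11) = -1.1818
  w = (2 - (-3)·1.0000 - (4)·1.0000 - (2)·1.0000) / (10) = -0.1000
Iteration 2:
  x = (11 - (-1)·0.7143 - (-4)·-1.1818 - (4)·-0.1000) / (10) = 0.7387
  y = (6 - (1)·1.2000 - (2)·-1.1818 - (-2)·-0.1000) / (7) = 0.9948
  z = (-4 - (4)·1.2000 - (2)·0.7143 - (3)·-0.1000) / (11) = -0.9026
  w = (2 - (-3)·1.2000 - (4)·0.7143 - (2)·-1.1818) / (10) = 0.5106
Change: (-0.4613, 0.2805, 0.2792, 0.6106) → max |·| = 0.6106

0.6106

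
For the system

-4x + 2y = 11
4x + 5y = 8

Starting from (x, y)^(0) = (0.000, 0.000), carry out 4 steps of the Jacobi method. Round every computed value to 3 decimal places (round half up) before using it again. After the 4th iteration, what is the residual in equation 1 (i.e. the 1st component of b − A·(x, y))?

1.760

Iteration 1:
  x = (11 - (2)·0.000) / (-4) = -2.750
  y = (8 - (4)·0.000) / (5) = 1.600
Iteration 2:
  x = (11 - (2)·1.600) / (-4) = -1.950
  y = (8 - (4)·-2.750) / (5) = 3.800
Iteration 3:
  x = (11 - (2)·3.800) / (-4) = -0.850
  y = (8 - (4)·-1.950) / (5) = 3.160
Iteration 4:
  x = (11 - (2)·3.160) / (-4) = -1.170
  y = (8 - (4)·-0.850) / (5) = 2.280
Residual b − A·x = (1.760, 1.280)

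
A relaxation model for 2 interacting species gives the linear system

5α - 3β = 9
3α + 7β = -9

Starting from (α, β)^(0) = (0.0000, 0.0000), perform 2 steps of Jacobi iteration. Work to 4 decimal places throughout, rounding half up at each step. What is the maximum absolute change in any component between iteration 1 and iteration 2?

Iteration 1:
  α = (9 - (-3)·0.0000) / (5) = 1.8000
  β = (-9 - (3)·0.0000) / (7) = -1.2857
Iteration 2:
  α = (9 - (-3)·-1.2857) / (5) = 1.0286
  β = (-9 - (3)·1.8000) / (7) = -2.0571
Change: (-0.7714, -0.7714) → max |·| = 0.7714

0.7714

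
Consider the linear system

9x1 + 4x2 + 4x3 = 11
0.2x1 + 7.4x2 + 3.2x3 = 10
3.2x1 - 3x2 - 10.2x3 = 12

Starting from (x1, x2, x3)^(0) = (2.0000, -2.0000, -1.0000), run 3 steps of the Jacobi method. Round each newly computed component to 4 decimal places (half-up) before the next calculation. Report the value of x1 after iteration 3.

Iteration 1:
  x1 = (11 - (4)·-2.0000 - (4)·-1.0000) / (9) = 2.5556
  x2 = (10 - (0.2)·2.0000 - (3.2)·-1.0000) / (7.4) = 1.7297
  x3 = (12 - (3.2)·2.0000 - (-3)·-2.0000) / (-10.2) = 0.0392
Iteration 2:
  x1 = (11 - (4)·1.7297 - (4)·0.0392) / (9) = 0.4360
  x2 = (10 - (0.2)·2.5556 - (3.2)·0.0392) / (7.4) = 1.2653
  x3 = (12 - (3.2)·2.5556 - (-3)·1.7297) / (-10.2) = -0.8834
Iteration 3:
  x1 = (11 - (4)·1.2653 - (4)·-0.8834) / (9) = 1.0525
  x2 = (10 - (0.2)·0.4360 - (3.2)·-0.8834) / (7.4) = 1.7216
  x3 = (12 - (3.2)·0.4360 - (-3)·1.2653) / (-10.2) = -1.4118

1.0525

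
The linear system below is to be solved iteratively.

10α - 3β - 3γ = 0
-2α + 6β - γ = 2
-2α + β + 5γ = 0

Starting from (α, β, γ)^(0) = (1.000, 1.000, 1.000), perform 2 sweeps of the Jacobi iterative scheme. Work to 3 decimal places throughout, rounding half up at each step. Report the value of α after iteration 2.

Iteration 1:
  α = (0 - (-3)·1.000 - (-3)·1.000) / (10) = 0.600
  β = (2 - (-2)·1.000 - (-1)·1.000) / (6) = 0.833
  γ = (0 - (-2)·1.000 - (1)·1.000) / (5) = 0.200
Iteration 2:
  α = (0 - (-3)·0.833 - (-3)·0.200) / (10) = 0.310
  β = (2 - (-2)·0.600 - (-1)·0.200) / (6) = 0.567
  γ = (0 - (-2)·0.600 - (1)·0.833) / (5) = 0.073

0.310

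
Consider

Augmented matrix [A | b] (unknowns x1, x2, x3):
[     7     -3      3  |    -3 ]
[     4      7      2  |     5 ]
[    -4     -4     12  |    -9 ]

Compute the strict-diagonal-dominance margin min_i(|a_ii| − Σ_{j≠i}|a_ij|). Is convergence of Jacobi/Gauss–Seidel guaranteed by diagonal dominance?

1

row 1: |7| − (3+3) = 1
row 2: |7| − (4+2) = 1
row 3: |12| − (4+4) = 4
minimum over rows = 1 → strictly diagonally dominant (convergence guaranteed)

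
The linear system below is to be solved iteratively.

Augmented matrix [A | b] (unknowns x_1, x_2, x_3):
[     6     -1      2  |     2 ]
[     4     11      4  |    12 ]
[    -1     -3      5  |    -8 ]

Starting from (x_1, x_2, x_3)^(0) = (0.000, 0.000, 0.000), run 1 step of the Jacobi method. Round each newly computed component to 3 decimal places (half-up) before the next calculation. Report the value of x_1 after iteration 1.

Iteration 1:
  x_1 = (2 - (-1)·0.000 - (2)·0.000) / (6) = 0.333
  x_2 = (12 - (4)·0.000 - (4)·0.000) / (11) = 1.091
  x_3 = (-8 - (-1)·0.000 - (-3)·0.000) / (5) = -1.600

0.333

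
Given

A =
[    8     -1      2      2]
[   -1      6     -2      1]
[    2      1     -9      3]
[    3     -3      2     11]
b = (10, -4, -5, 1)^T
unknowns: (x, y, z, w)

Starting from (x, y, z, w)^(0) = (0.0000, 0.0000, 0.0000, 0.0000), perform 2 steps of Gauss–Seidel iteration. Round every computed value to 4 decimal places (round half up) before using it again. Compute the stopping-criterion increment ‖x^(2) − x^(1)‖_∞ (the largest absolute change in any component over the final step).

0.3264

Iteration 1:
  x = (10 - (-1)·0.0000 - (2)·0.0000 - (2)·0.0000) / (8) = 1.2500
  y = (-4 - (-1)·1.2500 - (-2)·0.0000 - (1)·0.0000) / (6) = -0.4583
  z = (-5 - (2)·1.2500 - (1)·-0.4583 - (3)·0.0000) / (-9) = 0.7824
  w = (1 - (3)·1.2500 - (-3)·-0.4583 - (2)·0.7824) / (11) = -0.5172
Iteration 2:
  x = (10 - (-1)·-0.4583 - (2)·0.7824 - (2)·-0.5172) / (8) = 1.1264
  y = (-4 - (-1)·1.1264 - (-2)·0.7824 - (1)·-0.5172) / (6) = -0.1319
  z = (-5 - (2)·1.1264 - (1)·-0.1319 - (3)·-0.5172) / (-9) = 0.6188
  w = (1 - (3)·1.1264 - (-3)·-0.1319 - (2)·0.6188) / (11) = -0.3648
Change: (-0.1236, 0.3264, -0.1636, 0.1524) → max |·| = 0.3264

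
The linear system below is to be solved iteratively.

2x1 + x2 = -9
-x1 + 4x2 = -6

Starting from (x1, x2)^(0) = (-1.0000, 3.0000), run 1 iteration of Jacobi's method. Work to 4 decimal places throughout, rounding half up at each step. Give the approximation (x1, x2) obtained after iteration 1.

Iteration 1:
  x1 = (-9 - (1)·3.0000) / (2) = -6.0000
  x2 = (-6 - (-1)·-1.0000) / (4) = -1.7500

(-6.0000, -1.7500)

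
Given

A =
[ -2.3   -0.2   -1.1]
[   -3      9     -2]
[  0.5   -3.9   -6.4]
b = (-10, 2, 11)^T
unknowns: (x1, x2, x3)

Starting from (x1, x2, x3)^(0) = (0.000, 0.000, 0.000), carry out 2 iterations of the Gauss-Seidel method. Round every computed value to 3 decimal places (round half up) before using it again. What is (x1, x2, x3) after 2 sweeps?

(5.349, 1.472, -2.198)

Iteration 1:
  x1 = (-10 - (-0.2)·0.000 - (-1.1)·0.000) / (-2.3) = 4.348
  x2 = (2 - (-3)·4.348 - (-2)·0.000) / (9) = 1.672
  x3 = (11 - (0.5)·4.348 - (-3.9)·1.672) / (-6.4) = -2.398
Iteration 2:
  x1 = (-10 - (-0.2)·1.672 - (-1.1)·-2.398) / (-2.3) = 5.349
  x2 = (2 - (-3)·5.349 - (-2)·-2.398) / (9) = 1.472
  x3 = (11 - (0.5)·5.349 - (-3.9)·1.472) / (-6.4) = -2.198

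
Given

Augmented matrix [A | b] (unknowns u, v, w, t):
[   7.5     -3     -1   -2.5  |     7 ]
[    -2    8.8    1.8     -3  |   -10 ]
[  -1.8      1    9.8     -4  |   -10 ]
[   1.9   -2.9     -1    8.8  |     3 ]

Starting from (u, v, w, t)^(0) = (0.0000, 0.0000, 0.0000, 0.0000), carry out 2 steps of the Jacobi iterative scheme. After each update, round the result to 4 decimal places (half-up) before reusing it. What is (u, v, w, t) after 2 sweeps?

Iteration 1:
  u = (7 - (-3)·0.0000 - (-1)·0.0000 - (-2.5)·0.0000) / (7.5) = 0.9333
  v = (-10 - (-2)·0.0000 - (1.8)·0.0000 - (-3)·0.0000) / (8.8) = -1.1364
  w = (-10 - (-1.8)·0.0000 - (1)·0.0000 - (-4)·0.0000) / (9.8) = -1.0204
  t = (3 - (1.9)·0.0000 - (-2.9)·0.0000 - (-1)·0.0000) / (8.8) = 0.3409
Iteration 2:
  u = (7 - (-3)·-1.1364 - (-1)·-1.0204 - (-2.5)·0.3409) / (7.5) = 0.4564
  v = (-10 - (-2)·0.9333 - (1.8)·-1.0204 - (-3)·0.3409) / (8.8) = -0.5993
  w = (-10 - (-1.8)·0.9333 - (1)·-1.1364 - (-4)·0.3409) / (9.8) = -0.5939
  t = (3 - (1.9)·0.9333 - (-2.9)·-1.1364 - (-1)·-1.0204) / (8.8) = -0.3510

(0.4564, -0.5993, -0.5939, -0.3510)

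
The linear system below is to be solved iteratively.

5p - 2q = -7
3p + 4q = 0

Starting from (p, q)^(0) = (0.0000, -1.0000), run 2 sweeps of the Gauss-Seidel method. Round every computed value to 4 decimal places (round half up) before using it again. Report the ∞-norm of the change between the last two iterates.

0.9400

Iteration 1:
  p = (-7 - (-2)·-1.0000) / (5) = -1.8000
  q = (0 - (3)·-1.8000) / (4) = 1.3500
Iteration 2:
  p = (-7 - (-2)·1.3500) / (5) = -0.8600
  q = (0 - (3)·-0.8600) / (4) = 0.6450
Change: (0.9400, -0.7050) → max |·| = 0.9400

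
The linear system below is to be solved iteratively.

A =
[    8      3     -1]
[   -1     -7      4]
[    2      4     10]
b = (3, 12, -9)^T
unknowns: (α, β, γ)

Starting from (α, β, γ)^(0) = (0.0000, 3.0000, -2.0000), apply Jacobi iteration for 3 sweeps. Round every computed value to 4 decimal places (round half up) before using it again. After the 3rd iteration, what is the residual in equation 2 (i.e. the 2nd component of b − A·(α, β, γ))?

2.1696

Iteration 1:
  α = (3 - (3)·3.0000 - (-1)·-2.0000) / (8) = -1.0000
  β = (12 - (-1)·0.0000 - (4)·-2.0000) / (-7) = -2.8571
  γ = (-9 - (2)·0.0000 - (4)·3.0000) / (10) = -2.1000
Iteration 2:
  α = (3 - (3)·-2.8571 - (-1)·-2.1000) / (8) = 1.1839
  β = (12 - (-1)·-1.0000 - (4)·-2.1000) / (-7) = -2.7714
  γ = (-9 - (2)·-1.0000 - (4)·-2.8571) / (10) = 0.4428
Iteration 3:
  α = (3 - (3)·-2.7714 - (-1)·0.4428) / (8) = 1.4696
  β = (12 - (-1)·1.1839 - (4)·0.4428) / (-7) = -1.6304
  γ = (-9 - (2)·1.1839 - (4)·-2.7714) / (10) = -0.0282
Residual b − A·x = (-3.8938, 2.1696, -5.1356)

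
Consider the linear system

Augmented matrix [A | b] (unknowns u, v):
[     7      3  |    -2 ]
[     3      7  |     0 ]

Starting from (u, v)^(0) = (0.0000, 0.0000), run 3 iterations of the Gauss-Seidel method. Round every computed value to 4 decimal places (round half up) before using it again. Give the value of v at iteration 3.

Iteration 1:
  u = (-2 - (3)·0.0000) / (7) = -0.2857
  v = (0 - (3)·-0.2857) / (7) = 0.1224
Iteration 2:
  u = (-2 - (3)·0.1224) / (7) = -0.3382
  v = (0 - (3)·-0.3382) / (7) = 0.1449
Iteration 3:
  u = (-2 - (3)·0.1449) / (7) = -0.3478
  v = (0 - (3)·-0.3478) / (7) = 0.1491

0.1491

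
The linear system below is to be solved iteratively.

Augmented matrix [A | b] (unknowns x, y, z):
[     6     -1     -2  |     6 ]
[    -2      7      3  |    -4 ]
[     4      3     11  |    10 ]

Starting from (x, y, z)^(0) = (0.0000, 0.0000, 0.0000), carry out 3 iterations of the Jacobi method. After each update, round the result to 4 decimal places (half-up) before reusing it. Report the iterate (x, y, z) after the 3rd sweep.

Iteration 1:
  x = (6 - (-1)·0.0000 - (-2)·0.0000) / (6) = 1.0000
  y = (-4 - (-2)·0.0000 - (3)·0.0000) / (7) = -0.5714
  z = (10 - (4)·0.0000 - (3)·0.0000) / (11) = 0.9091
Iteration 2:
  x = (6 - (-1)·-0.5714 - (-2)·0.9091) / (6) = 1.2078
  y = (-4 - (-2)·1.0000 - (3)·0.9091) / (7) = -0.6753
  z = (10 - (4)·1.0000 - (3)·-0.5714) / (11) = 0.7013
Iteration 3:
  x = (6 - (-1)·-0.6753 - (-2)·0.7013) / (6) = 1.1212
  y = (-4 - (-2)·1.2078 - (3)·0.7013) / (7) = -0.5269
  z = (10 - (4)·1.2078 - (3)·-0.6753) / (11) = 0.6541

(1.1212, -0.5269, 0.6541)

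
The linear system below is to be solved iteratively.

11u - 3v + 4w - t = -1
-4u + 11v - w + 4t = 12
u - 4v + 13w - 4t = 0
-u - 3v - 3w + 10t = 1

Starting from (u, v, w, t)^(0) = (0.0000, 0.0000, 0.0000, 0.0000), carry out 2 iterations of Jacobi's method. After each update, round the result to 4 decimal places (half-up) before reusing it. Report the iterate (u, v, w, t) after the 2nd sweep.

(0.2157, 1.0215, 0.3734, 0.4182)

Iteration 1:
  u = (-1 - (-3)·0.0000 - (4)·0.0000 - (-1)·0.0000) / (11) = -0.0909
  v = (12 - (-4)·0.0000 - (-1)·0.0000 - (4)·0.0000) / (11) = 1.0909
  w = (0 - (1)·0.0000 - (-4)·0.0000 - (-4)·0.0000) / (13) = 0.0000
  t = (1 - (-1)·0.0000 - (-3)·0.0000 - (-3)·0.0000) / (10) = 0.1000
Iteration 2:
  u = (-1 - (-3)·1.0909 - (4)·0.0000 - (-1)·0.1000) / (11) = 0.2157
  v = (12 - (-4)·-0.0909 - (-1)·0.0000 - (4)·0.1000) / (11) = 1.0215
  w = (0 - (1)·-0.0909 - (-4)·1.0909 - (-4)·0.1000) / (13) = 0.3734
  t = (1 - (-1)·-0.0909 - (-3)·1.0909 - (-3)·0.0000) / (10) = 0.4182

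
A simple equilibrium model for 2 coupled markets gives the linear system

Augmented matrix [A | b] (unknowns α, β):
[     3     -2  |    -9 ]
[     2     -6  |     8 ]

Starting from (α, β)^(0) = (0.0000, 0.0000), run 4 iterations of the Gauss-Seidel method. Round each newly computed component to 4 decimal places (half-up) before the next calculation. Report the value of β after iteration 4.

-2.9927

Iteration 1:
  α = (-9 - (-2)·0.0000) / (3) = -3.0000
  β = (8 - (2)·-3.0000) / (-6) = -2.3333
Iteration 2:
  α = (-9 - (-2)·-2.3333) / (3) = -4.5555
  β = (8 - (2)·-4.5555) / (-6) = -2.8518
Iteration 3:
  α = (-9 - (-2)·-2.8518) / (3) = -4.9012
  β = (8 - (2)·-4.9012) / (-6) = -2.9671
Iteration 4:
  α = (-9 - (-2)·-2.9671) / (3) = -4.9781
  β = (8 - (2)·-4.9781) / (-6) = -2.9927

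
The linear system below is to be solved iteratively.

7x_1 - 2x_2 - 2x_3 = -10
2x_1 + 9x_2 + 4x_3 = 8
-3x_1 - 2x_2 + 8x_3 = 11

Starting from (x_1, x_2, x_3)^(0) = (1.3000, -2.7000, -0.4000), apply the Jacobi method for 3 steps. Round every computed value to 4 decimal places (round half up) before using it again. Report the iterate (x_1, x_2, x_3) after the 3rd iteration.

Iteration 1:
  x_1 = (-10 - (-2)·-2.7000 - (-2)·-0.4000) / (7) = -2.3143
  x_2 = (8 - (2)·1.3000 - (4)·-0.4000) / (9) = 0.7778
  x_3 = (11 - (-3)·1.3000 - (-2)·-2.7000) / (8) = 1.1875
Iteration 2:
  x_1 = (-10 - (-2)·0.7778 - (-2)·1.1875) / (7) = -0.8671
  x_2 = (8 - (2)·-2.3143 - (4)·1.1875) / (9) = 0.8754
  x_3 = (11 - (-3)·-2.3143 - (-2)·0.7778) / (8) = 0.7016
Iteration 3:
  x_1 = (-10 - (-2)·0.8754 - (-2)·0.7016) / (7) = -0.9780
  x_2 = (8 - (2)·-0.8671 - (4)·0.7016) / (9) = 0.7698
  x_3 = (11 - (-3)·-0.8671 - (-2)·0.8754) / (8) = 1.2687

(-0.9780, 0.7698, 1.2687)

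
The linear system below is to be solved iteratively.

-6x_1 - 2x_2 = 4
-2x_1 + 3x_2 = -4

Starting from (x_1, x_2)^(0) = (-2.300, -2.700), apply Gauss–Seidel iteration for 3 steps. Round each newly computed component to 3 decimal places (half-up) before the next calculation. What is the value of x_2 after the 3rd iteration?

Iteration 1:
  x_1 = (4 - (-2)·-2.700) / (-6) = 0.233
  x_2 = (-4 - (-2)·0.233) / (3) = -1.178
Iteration 2:
  x_1 = (4 - (-2)·-1.178) / (-6) = -0.274
  x_2 = (-4 - (-2)·-0.274) / (3) = -1.516
Iteration 3:
  x_1 = (4 - (-2)·-1.516) / (-6) = -0.161
  x_2 = (-4 - (-2)·-0.161) / (3) = -1.441

-1.441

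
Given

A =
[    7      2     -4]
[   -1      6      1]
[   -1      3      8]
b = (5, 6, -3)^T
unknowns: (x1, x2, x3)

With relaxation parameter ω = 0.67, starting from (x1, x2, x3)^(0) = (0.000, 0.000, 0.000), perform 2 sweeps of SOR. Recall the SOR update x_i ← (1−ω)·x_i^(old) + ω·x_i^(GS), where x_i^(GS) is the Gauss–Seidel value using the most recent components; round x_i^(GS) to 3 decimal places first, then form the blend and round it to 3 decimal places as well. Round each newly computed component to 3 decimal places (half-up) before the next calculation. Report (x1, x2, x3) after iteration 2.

Iteration 1:
  x1: GS value = (5 - (2)·0.000 - (-4)·0.000) / (7) = 0.714;  x1 ← (1−ω)·0.000 + ω·0.714 = 0.478
  x2: GS value = (6 - (-1)·0.478 - (1)·0.000) / (6) = 1.080;  x2 ← (1−ω)·0.000 + ω·1.080 = 0.724
  x3: GS value = (-3 - (-1)·0.478 - (3)·0.724) / (8) = -0.587;  x3 ← (1−ω)·0.000 + ω·-0.587 = -0.393
Iteration 2:
  x1: GS value = (5 - (2)·0.724 - (-4)·-0.393) / (7) = 0.283;  x1 ← (1−ω)·0.478 + ω·0.283 = 0.347
  x2: GS value = (6 - (-1)·0.347 - (1)·-0.393) / (6) = 1.123;  x2 ← (1−ω)·0.724 + ω·1.123 = 0.991
  x3: GS value = (-3 - (-1)·0.347 - (3)·0.991) / (8) = -0.703;  x3 ← (1−ω)·-0.393 + ω·-0.703 = -0.601

(0.347, 0.991, -0.601)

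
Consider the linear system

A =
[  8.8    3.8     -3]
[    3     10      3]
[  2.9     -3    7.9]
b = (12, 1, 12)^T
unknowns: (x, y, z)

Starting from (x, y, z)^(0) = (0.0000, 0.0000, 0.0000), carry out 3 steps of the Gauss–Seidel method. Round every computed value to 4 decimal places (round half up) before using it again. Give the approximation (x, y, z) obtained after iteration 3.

(1.8708, -0.6372, 0.5903)

Iteration 1:
  x = (12 - (3.8)·0.0000 - (-3)·0.0000) / (8.8) = 1.3636
  y = (1 - (3)·1.3636 - (3)·0.0000) / (10) = -0.3091
  z = (12 - (2.9)·1.3636 - (-3)·-0.3091) / (7.9) = 0.9010
Iteration 2:
  x = (12 - (3.8)·-0.3091 - (-3)·0.9010) / (8.8) = 1.8043
  y = (1 - (3)·1.8043 - (3)·0.9010) / (10) = -0.7116
  z = (12 - (2.9)·1.8043 - (-3)·-0.7116) / (7.9) = 0.5864
Iteration 3:
  x = (12 - (3.8)·-0.7116 - (-3)·0.5864) / (8.8) = 1.8708
  y = (1 - (3)·1.8708 - (3)·0.5864) / (10) = -0.6372
  z = (12 - (2.9)·1.8708 - (-3)·-0.6372) / (7.9) = 0.5903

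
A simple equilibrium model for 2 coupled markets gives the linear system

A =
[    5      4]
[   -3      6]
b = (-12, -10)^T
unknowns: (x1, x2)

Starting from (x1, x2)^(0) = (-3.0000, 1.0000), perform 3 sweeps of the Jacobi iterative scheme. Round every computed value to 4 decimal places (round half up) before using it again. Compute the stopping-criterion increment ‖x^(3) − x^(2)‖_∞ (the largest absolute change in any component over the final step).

Iteration 1:
  x1 = (-12 - (4)·1.0000) / (5) = -3.2000
  x2 = (-10 - (-3)·-3.0000) / (6) = -3.1667
Iteration 2:
  x1 = (-12 - (4)·-3.1667) / (5) = 0.1334
  x2 = (-10 - (-3)·-3.2000) / (6) = -3.2667
Iteration 3:
  x1 = (-12 - (4)·-3.2667) / (5) = 0.2134
  x2 = (-10 - (-3)·0.1334) / (6) = -1.6000
Change: (0.0800, 1.6667) → max |·| = 1.6667

1.6667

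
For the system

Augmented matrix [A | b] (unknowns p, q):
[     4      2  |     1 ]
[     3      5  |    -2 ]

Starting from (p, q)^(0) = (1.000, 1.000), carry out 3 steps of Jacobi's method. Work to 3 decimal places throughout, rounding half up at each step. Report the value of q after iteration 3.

Iteration 1:
  p = (1 - (2)·1.000) / (4) = -0.250
  q = (-2 - (3)·1.000) / (5) = -1.000
Iteration 2:
  p = (1 - (2)·-1.000) / (4) = 0.750
  q = (-2 - (3)·-0.250) / (5) = -0.250
Iteration 3:
  p = (1 - (2)·-0.250) / (4) = 0.375
  q = (-2 - (3)·0.750) / (5) = -0.850

-0.850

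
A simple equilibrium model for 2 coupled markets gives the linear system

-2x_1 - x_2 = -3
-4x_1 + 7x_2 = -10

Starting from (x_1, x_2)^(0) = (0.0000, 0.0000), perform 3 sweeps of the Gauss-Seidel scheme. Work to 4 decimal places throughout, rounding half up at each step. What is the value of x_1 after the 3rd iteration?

1.7041

Iteration 1:
  x_1 = (-3 - (-1)·0.0000) / (-2) = 1.5000
  x_2 = (-10 - (-4)·1.5000) / (7) = -0.5714
Iteration 2:
  x_1 = (-3 - (-1)·-0.5714) / (-2) = 1.7857
  x_2 = (-10 - (-4)·1.7857) / (7) = -0.4082
Iteration 3:
  x_1 = (-3 - (-1)·-0.4082) / (-2) = 1.7041
  x_2 = (-10 - (-4)·1.7041) / (7) = -0.4548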